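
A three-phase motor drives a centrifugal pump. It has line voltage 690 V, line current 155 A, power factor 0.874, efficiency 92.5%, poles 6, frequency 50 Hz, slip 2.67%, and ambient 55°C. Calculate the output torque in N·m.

1470 N·m

P_in = √3·V·I·cosφ = 1.732 × 690 × 155 × 0.874 = 161897 W
P_out = η·P_in = 0.925 × 161897 = 149755 W
n_s = 120×50/6 = 1000 rpm; n = 1000×(1−0.0267) = 973 rpm
ω = 2π×973/60 = 101.9 rad/s
τ = P_out/ω = 149755/101.9 = 1470 N·m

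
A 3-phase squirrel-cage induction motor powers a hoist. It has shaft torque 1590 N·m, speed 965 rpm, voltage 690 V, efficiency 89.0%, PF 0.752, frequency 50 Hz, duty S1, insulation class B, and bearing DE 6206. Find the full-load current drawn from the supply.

201 A

ω = 2π×965/60 = 101.1 rad/s; P_out = τω = 1590 × 101.1 = 160749 W
P_in = P_out / η = 160749 / 0.890 = 180617 W
I_L = P_in / (√3·V_L·cosφ) = 180617 / (1.732 × 690 × 0.752) = 201 A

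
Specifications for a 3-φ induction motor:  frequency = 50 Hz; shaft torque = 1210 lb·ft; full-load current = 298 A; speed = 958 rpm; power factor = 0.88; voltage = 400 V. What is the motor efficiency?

90.6 %

τ = 1210 lb·ft × 1.356 = 1641 N·m
ω = 2π × 958/60 = 100.3 rad/s; P_out = τω = 1641 × 100.3 = 164592 W
P_in = √3·V_L·I_L·cosφ = 1.732 × 400 × 298 × 0.88 = 181680 W
η = P_out / P_in = 164592 / 181680 = 0.906 = 90.6%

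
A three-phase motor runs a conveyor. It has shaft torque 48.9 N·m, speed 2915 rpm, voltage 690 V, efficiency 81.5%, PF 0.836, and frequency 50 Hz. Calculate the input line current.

ω = 2π×2915/60 = 305.3 rad/s; P_out = τω = 48.9 × 305.3 = 14929 W
P_in = P_out / η = 14929 / 0.815 = 18318 W
I_L = P_in / (√3·V_L·cosφ) = 18318 / (1.732 × 690 × 0.836) = 18.3 A

18.3 A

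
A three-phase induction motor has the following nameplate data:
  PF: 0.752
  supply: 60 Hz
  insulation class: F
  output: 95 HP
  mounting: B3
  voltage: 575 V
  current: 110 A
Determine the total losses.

P_in = √3·V·I·cosφ = 1.732×575×110×0.752 = 82381 W
P_out = 95×746 = 70870 W
Losses = P_in − P_out = 82381 − 70870 = 11511 W

11.5 kW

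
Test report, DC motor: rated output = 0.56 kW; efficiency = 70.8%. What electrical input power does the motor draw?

0.791 kW

P_out = 560 W
P_in = P_out/η = 560/0.708 = 791 W = 0.791 kW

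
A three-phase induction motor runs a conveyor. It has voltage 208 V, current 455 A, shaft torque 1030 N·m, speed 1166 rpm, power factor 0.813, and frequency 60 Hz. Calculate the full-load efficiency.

ω = 2π × 1166/60 = 122.1 rad/s; P_out = τω = 1030 × 122.1 = 125763 W
P_in = √3·V_L·I_L·cosφ = 1.732 × 208 × 455 × 0.813 = 133264 W
η = P_out / P_in = 125763 / 133264 = 0.944 = 94.4%

94.4 %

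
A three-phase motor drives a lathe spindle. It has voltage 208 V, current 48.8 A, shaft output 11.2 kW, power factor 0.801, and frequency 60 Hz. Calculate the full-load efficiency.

79.5 %

P_out = 11.2 kW = 11200 W
P_in = √3·V_L·I_L·cosφ = 1.732 × 208 × 48.8 × 0.801 = 14082 W
η = P_out / P_in = 11200 / 14082 = 0.795 = 79.5%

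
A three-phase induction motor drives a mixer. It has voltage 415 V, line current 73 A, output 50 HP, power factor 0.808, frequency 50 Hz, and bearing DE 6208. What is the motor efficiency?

88.0 %

P_out = 50 × 746 = 37300 W
P_in = √3·V_L·I_L·cosφ = 1.732 × 415 × 73 × 0.808 = 42397 W
η = P_out / P_in = 37300 / 42397 = 0.880 = 88.0%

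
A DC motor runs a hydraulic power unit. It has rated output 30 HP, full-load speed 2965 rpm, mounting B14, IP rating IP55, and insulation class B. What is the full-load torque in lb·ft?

53.2 lb·ft

P_out = 30 × 746 = 22380 W
ω = 2π × 2965/60 = 310.5 rad/s
τ = P_out/ω = 22380/310.5 = 72.08 N·m
In lb·ft: 72.08/1.356 = 53.2 lb·ft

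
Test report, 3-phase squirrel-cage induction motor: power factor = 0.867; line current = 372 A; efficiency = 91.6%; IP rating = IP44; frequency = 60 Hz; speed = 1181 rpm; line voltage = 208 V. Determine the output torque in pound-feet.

635 lb·ft

P_in = √3·V·I·cosφ = 1.732 × 208 × 372 × 0.867 = 116191 W
P_out = η·P_in = 0.916 × 116191 = 106431 W
n = 1181 rpm
ω = 2π×1181/60 = 123.7 rad/s
τ = P_out/ω = 106431/123.7 = 860.4 N·m
In lb·ft: 860.4/1.356 = 635 lb·ft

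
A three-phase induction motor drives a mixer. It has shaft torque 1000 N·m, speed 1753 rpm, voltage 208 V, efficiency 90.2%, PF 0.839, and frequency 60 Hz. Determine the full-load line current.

673 A

ω = 2π×1753/60 = 183.6 rad/s; P_out = τω = 1000 × 183.6 = 183600 W
P_in = P_out / η = 183600 / 0.902 = 203548 W
I_L = P_in / (√3·V_L·cosφ) = 203548 / (1.732 × 208 × 0.839) = 673 A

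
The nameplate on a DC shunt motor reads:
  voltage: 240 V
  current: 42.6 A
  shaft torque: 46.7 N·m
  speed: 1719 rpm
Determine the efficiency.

ω = 2π × 1719/60 = 180 rad/s; P_out = τω = 46.7 × 180 = 8406 W
P_in = V·I = 240 × 42.6 = 10224 W
η = P_out / P_in = 8406 / 10224 = 0.822 = 82.2%

82.2 %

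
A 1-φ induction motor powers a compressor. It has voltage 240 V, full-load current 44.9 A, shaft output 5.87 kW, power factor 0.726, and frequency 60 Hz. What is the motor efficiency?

P_out = 5.87 kW = 5870 W
P_in = V·I·cosφ = 240 × 44.9 × 0.726 = 7823 W
η = P_out / P_in = 5870 / 7823 = 0.750 = 75.0%

75.0 %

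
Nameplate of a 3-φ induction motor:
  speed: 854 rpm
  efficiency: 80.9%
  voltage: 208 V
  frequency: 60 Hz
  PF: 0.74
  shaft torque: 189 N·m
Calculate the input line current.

78.4 A

ω = 2π×854/60 = 89.43 rad/s; P_out = τω = 189 × 89.43 = 16902 W
P_in = P_out / η = 16902 / 0.809 = 20892 W
I_L = P_in / (√3·V_L·cosφ) = 20892 / (1.732 × 208 × 0.74) = 78.4 A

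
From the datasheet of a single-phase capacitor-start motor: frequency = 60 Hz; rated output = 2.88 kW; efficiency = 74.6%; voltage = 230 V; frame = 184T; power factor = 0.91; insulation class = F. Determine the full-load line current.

P_out = 2.88 kW = 2880 W
P_in = P_out / η = 2880 / 0.746 = 3861 W
I = P_in / (V·cosφ) = 3861 / (230 × 0.91) = 18.4 A

18.4 A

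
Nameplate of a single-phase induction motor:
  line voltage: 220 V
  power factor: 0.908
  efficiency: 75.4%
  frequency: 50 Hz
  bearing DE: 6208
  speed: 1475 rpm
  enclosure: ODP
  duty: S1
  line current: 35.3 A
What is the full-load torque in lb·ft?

P_in = V·I·cosφ = 220 × 35.3 × 0.908 = 7052 W
P_out = η·P_in = 0.754 × 7052 = 5317 W
n = 1475 rpm
ω = 2π×1475/60 = 154.5 rad/s
τ = P_out/ω = 5317/154.5 = 34.41 N·m
In lb·ft: 34.41/1.356 = 25.4 lb·ft

25.4 lb·ft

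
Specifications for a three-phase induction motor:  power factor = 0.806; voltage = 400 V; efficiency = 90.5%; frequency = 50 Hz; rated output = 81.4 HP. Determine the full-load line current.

120 A

P_out = 81.4 × 746 = 60724 W
P_in = P_out / η = 60724 / 0.905 = 67098 W
I_L = P_in / (√3·V_L·cosφ) = 67098 / (1.732 × 400 × 0.806) = 120 A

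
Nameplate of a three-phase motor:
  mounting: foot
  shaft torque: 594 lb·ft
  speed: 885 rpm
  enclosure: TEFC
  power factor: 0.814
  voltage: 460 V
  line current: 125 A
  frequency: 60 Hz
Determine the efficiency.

92.1 %

τ = 594 lb·ft × 1.356 = 805.5 N·m
ω = 2π × 885/60 = 92.68 rad/s; P_out = τω = 805.5 × 92.68 = 74654 W
P_in = √3·V_L·I_L·cosφ = 1.732 × 460 × 125 × 0.814 = 81066 W
η = P_out / P_in = 74654 / 81066 = 0.921 = 92.1%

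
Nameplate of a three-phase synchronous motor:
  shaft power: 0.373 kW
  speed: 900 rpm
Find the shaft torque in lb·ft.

ω = 2π × 900/60 = 94.25 rad/s
τ = P/ω = 373/94.25 = 3.958 N·m
In lb·ft: 3.958/1.356 = 2.92 lb·ft

2.92 lb·ft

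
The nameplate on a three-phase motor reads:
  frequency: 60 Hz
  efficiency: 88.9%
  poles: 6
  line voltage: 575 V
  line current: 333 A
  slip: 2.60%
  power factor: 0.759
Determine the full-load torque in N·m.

1830 N·m

P_in = √3·V·I·cosφ = 1.732 × 575 × 333 × 0.759 = 251711 W
P_out = η·P_in = 0.889 × 251711 = 223771 W
n_s = 120×60/6 = 1200 rpm; n = 1200×(1−0.026) = 1169 rpm
ω = 2π×1169/60 = 122.4 rad/s
τ = P_out/ω = 223771/122.4 = 1830 N·m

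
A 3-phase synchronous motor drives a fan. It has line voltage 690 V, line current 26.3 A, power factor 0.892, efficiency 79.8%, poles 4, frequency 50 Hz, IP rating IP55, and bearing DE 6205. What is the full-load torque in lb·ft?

P_in = √3·V·I·cosφ = 1.732 × 690 × 26.3 × 0.892 = 28036 W
P_out = η·P_in = 0.798 × 28036 = 22373 W
n = n_s = 120×50/4 = 1500 rpm (synchronous)
ω = 2π×1500/60 = 157.1 rad/s
τ = P_out/ω = 22373/157.1 = 142.4 N·m
In lb·ft: 142.4/1.356 = 105 lb·ft

105 lb·ft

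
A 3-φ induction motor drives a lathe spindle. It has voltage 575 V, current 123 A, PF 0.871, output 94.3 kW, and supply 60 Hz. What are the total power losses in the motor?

P_in = √3·V·I·cosφ = 1.732×575×123×0.871 = 106694 W
P_out = 94300 W
Losses = P_in − P_out = 106694 − 94300 = 12394 W

12.4 kW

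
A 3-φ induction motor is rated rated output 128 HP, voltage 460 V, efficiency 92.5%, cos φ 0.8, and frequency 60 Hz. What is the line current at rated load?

P_out = 128 × 746 = 95488 W
P_in = P_out / η = 95488 / 0.925 = 103230 W
I_L = P_in / (√3·V_L·cosφ) = 103230 / (1.732 × 460 × 0.8) = 162 A

162 A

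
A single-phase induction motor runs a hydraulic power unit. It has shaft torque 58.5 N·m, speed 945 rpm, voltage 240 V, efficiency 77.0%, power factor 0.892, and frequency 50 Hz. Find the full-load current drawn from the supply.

35.1 A

ω = 2π×945/60 = 98.96 rad/s; P_out = τω = 58.5 × 98.96 = 5789 W
P_in = P_out / η = 5789 / 0.770 = 7518 W
I = P_in / (V·cosφ) = 7518 / (240 × 0.892) = 35.1 A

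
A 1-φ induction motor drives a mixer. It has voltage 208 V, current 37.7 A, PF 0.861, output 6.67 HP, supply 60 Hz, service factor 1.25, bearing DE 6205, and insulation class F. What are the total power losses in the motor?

1.78 kW

P_in = V·I·cosφ = 208×37.7×0.861 = 6752 W
P_out = 6.67×746 = 4976 W
Losses = P_in − P_out = 6752 − 4976 = 1776 W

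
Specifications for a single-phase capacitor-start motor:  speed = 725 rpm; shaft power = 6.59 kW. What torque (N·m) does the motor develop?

ω = 2π × 725/60 = 75.92 rad/s
τ = P/ω = 6590/75.92 = 86.8 N·m

86.8 N·m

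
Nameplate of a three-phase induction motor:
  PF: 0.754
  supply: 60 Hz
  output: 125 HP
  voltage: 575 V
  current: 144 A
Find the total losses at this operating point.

14900 W

P_in = √3·V·I·cosφ = 1.732×575×144×0.754 = 108131 W
P_out = 125×746 = 93250 W
Losses = P_in − P_out = 108131 − 93250 = 14881 W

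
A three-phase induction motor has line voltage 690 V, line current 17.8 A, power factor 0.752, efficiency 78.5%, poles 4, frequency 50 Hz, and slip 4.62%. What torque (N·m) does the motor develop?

P_in = √3·V·I·cosφ = 1.732 × 690 × 17.8 × 0.752 = 15997 W
P_out = η·P_in = 0.785 × 15997 = 12558 W
n_s = 120×50/4 = 1500 rpm; n = 1500×(1−0.0462) = 1431 rpm
ω = 2π×1431/60 = 149.9 rad/s
τ = P_out/ω = 12558/149.9 = 83.8 N·m

83.8 N·m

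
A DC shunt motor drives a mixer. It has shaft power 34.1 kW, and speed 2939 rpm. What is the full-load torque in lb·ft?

ω = 2π × 2939/60 = 307.8 rad/s
τ = P/ω = 34100/307.8 = 110.8 N·m
In lb·ft: 110.8/1.356 = 81.7 lb·ft

81.7 lb·ft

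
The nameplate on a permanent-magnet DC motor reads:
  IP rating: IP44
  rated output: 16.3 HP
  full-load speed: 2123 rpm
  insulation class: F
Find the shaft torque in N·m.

54.7 N·m

P_out = 16.3 × 746 = 12160 W
ω = 2π × 2123/60 = 222.3 rad/s
τ = P_out/ω = 12160/222.3 = 54.7 N·m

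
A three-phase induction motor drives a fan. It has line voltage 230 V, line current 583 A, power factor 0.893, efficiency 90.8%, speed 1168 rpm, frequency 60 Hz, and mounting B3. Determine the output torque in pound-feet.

1140 lb·ft

P_in = √3·V·I·cosφ = 1.732 × 230 × 583 × 0.893 = 207394 W
P_out = η·P_in = 0.908 × 207394 = 188314 W
n = 1168 rpm
ω = 2π×1168/60 = 122.3 rad/s
τ = P_out/ω = 188314/122.3 = 1540 N·m
In lb·ft: 1540/1.356 = 1140 lb·ft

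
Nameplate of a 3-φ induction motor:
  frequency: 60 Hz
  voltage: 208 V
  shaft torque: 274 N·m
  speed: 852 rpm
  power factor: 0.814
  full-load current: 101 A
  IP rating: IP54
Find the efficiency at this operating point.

82.5 %

ω = 2π × 852/60 = 89.22 rad/s; P_out = τω = 274 × 89.22 = 24446 W
P_in = √3·V_L·I_L·cosφ = 1.732 × 208 × 101 × 0.814 = 29618 W
η = P_out / P_in = 24446 / 29618 = 0.825 = 82.5%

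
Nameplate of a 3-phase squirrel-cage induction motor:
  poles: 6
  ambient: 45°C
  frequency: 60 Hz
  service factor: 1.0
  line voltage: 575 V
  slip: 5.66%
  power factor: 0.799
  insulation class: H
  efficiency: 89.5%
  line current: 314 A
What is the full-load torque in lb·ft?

P_in = √3·V·I·cosφ = 1.732 × 575 × 314 × 0.799 = 249857 W
P_out = η·P_in = 0.895 × 249857 = 223622 W
n_s = 120×60/6 = 1200 rpm; n = 1200×(1−0.0566) = 1132 rpm
ω = 2π×1132/60 = 118.5 rad/s
τ = P_out/ω = 223622/118.5 = 1887 N·m
In lb·ft: 1887/1.356 = 1390 lb·ft

1390 lb·ft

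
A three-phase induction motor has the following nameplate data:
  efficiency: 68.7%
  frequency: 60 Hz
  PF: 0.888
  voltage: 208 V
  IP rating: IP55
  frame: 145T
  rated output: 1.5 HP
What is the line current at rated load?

5.09 A

P_out = 1.5 × 746 = 1119 W
P_in = P_out / η = 1119 / 0.687 = 1629 W
I_L = P_in / (√3·V_L·cosφ) = 1629 / (1.732 × 208 × 0.888) = 5.09 A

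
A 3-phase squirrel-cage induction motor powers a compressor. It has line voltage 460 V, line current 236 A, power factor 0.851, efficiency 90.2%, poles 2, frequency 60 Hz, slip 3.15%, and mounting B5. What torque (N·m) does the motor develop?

395 N·m

P_in = √3·V·I·cosφ = 1.732 × 460 × 236 × 0.851 = 160010 W
P_out = η·P_in = 0.902 × 160010 = 144329 W
n_s = 120×60/2 = 3600 rpm; n = 3600×(1−0.0315) = 3487 rpm
ω = 2π×3487/60 = 365.2 rad/s
τ = P_out/ω = 144329/365.2 = 395 N·m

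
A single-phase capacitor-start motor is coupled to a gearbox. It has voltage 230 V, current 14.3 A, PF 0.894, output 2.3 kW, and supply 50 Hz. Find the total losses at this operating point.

P_in = V·I·cosφ = 230×14.3×0.894 = 2940 W
P_out = 2300 W
Losses = P_in − P_out = 2940 − 2300 = 640 W

640 W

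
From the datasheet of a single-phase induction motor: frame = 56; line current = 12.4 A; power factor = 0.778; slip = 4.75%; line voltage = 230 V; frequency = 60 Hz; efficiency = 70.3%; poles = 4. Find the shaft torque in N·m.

8.69 N·m

P_in = V·I·cosφ = 230 × 12.4 × 0.778 = 2219 W
P_out = η·P_in = 0.703 × 2219 = 1560 W
n_s = 120×60/4 = 1800 rpm; n = 1800×(1−0.0475) = 1715 rpm
ω = 2π×1715/60 = 179.6 rad/s
τ = P_out/ω = 1560/179.6 = 8.69 N·m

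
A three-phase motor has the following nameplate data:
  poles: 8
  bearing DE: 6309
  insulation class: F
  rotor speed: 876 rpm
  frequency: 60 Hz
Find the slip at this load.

2.67 %

n_s = 120f/p = 120×60/8 = 900 rpm
s = (n_s − n)/n_s = (900 − 876)/900 = 0.0267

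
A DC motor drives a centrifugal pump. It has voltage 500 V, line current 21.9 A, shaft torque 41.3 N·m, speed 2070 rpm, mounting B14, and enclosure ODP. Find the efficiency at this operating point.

81.8 %

ω = 2π × 2070/60 = 216.8 rad/s; P_out = τω = 41.3 × 216.8 = 8954 W
P_in = V·I = 500 × 21.9 = 10950 W
η = P_out / P_in = 8954 / 10950 = 0.818 = 81.8%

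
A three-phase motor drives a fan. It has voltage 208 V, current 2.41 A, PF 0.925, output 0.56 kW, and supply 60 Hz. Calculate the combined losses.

P_in = √3·V·I·cosφ = 1.732×208×2.41×0.925 = 803 W
P_out = 560 W
Losses = P_in − P_out = 803 − 560 = 243 W

243 W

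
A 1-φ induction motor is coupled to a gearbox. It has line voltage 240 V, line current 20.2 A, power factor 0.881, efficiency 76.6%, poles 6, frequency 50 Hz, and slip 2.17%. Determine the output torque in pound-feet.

23.6 lb·ft

P_in = V·I·cosφ = 240 × 20.2 × 0.881 = 4271 W
P_out = η·P_in = 0.766 × 4271 = 3272 W
n_s = 120×50/6 = 1000 rpm; n = 1000×(1−0.0217) = 978 rpm
ω = 2π×978/60 = 102.4 rad/s
τ = P_out/ω = 3272/102.4 = 31.95 N·m
In lb·ft: 31.95/1.356 = 23.6 lb·ft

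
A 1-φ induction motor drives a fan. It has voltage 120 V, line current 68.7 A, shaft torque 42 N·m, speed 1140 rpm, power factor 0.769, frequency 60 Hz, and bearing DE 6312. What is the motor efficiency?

ω = 2π × 1140/60 = 119.4 rad/s; P_out = τω = 42 × 119.4 = 5015 W
P_in = V·I·cosφ = 120 × 68.7 × 0.769 = 6340 W
η = P_out / P_in = 5015 / 6340 = 0.791 = 79.1%

79.1 %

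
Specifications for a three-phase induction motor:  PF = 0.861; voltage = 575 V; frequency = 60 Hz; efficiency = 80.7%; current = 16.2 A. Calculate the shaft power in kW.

11.2 kW

P_in = √3·V·I·cosφ = 1.732 × 575 × 16.2 × 0.861 = 13891 W
P_out = η·P_in = 0.807 × 13891 = 11210 W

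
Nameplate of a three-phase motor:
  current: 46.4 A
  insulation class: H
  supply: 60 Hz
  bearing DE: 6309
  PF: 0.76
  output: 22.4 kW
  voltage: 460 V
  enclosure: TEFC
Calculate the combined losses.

P_in = √3·V·I·cosφ = 1.732×460×46.4×0.76 = 28096 W
P_out = 22400 W
Losses = P_in − P_out = 28096 − 22400 = 5696 W

5.7 kW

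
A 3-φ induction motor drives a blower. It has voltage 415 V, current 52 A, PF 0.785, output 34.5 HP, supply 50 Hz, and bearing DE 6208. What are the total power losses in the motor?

P_in = √3·V·I·cosφ = 1.732×415×52×0.785 = 29341 W
P_out = 34.5×746 = 25737 W
Losses = P_in − P_out = 29341 − 25737 = 3604 W

3.6 kW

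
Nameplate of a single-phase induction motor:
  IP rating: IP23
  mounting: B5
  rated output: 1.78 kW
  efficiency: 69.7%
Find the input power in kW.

2.55 kW

P_out = 1780 W
P_in = P_out/η = 1780/0.697 = 2554 W = 2.55 kW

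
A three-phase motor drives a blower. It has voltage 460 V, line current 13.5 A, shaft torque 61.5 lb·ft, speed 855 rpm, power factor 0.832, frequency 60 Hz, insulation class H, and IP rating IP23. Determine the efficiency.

83.4 %

τ = 61.5 lb·ft × 1.356 = 83.39 N·m
ω = 2π × 855/60 = 89.54 rad/s; P_out = τω = 83.39 × 89.54 = 7467 W
P_in = √3·V_L·I_L·cosφ = 1.732 × 460 × 13.5 × 0.832 = 8949 W
η = P_out / P_in = 7467 / 8949 = 0.834 = 83.4%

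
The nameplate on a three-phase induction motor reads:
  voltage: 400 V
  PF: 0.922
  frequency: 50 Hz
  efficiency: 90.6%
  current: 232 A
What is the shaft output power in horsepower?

P_in = √3·V·I·cosφ = 1.732 × 400 × 232 × 0.922 = 148193 W
P_out = η·P_in = 0.906 × 148193 = 134263 W
= 134263/746 = 180 HP

180 HP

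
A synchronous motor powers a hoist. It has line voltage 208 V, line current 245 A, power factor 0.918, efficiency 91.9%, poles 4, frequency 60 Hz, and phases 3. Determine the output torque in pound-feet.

P_in = √3·V·I·cosφ = 1.732 × 208 × 245 × 0.918 = 81025 W
P_out = η·P_in = 0.919 × 81025 = 74462 W
n = n_s = 120×60/4 = 1800 rpm (synchronous)
ω = 2π×1800/60 = 188.5 rad/s
τ = P_out/ω = 74462/188.5 = 395 N·m
In lb·ft: 395/1.356 = 291 lb·ft

291 lb·ft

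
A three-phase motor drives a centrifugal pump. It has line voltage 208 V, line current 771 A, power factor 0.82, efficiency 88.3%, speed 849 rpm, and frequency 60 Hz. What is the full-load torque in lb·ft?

P_in = √3·V·I·cosφ = 1.732 × 208 × 771 × 0.82 = 227761 W
P_out = η·P_in = 0.883 × 227761 = 201113 W
n = 849 rpm
ω = 2π×849/60 = 88.91 rad/s
τ = P_out/ω = 201113/88.91 = 2262 N·m
In lb·ft: 2262/1.356 = 1670 lb·ft

1670 lb·ft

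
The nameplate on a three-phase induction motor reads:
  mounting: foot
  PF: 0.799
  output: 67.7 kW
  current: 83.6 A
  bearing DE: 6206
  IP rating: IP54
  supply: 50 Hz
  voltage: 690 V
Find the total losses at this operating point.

P_in = √3·V·I·cosφ = 1.732×690×83.6×0.799 = 79827 W
P_out = 67700 W
Losses = P_in − P_out = 79827 − 67700 = 12127 W

12100 W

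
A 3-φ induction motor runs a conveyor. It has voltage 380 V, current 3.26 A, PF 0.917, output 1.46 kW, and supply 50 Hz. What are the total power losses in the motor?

508 W

P_in = √3·V·I·cosφ = 1.732×380×3.26×0.917 = 1968 W
P_out = 1460 W
Losses = P_in − P_out = 1968 − 1460 = 508 W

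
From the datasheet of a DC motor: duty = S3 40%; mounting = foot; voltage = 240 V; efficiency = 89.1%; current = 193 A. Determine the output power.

P_in = V·I = 240 × 193 = 46320 W
P_out = η·P_in = 0.891 × 46320 = 41271 W

41.3 kW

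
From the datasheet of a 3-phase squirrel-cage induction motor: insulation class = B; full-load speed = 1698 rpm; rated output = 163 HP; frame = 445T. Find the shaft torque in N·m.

684 N·m

P_out = 163 × 746 = 121598 W
ω = 2π × 1698/60 = 177.8 rad/s
τ = P_out/ω = 121598/177.8 = 684 N·m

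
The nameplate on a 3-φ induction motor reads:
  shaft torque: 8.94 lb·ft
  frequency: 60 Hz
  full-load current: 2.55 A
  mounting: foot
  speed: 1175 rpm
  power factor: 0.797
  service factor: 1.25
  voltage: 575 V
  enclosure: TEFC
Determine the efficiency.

73.7 %

τ = 8.94 lb·ft × 1.356 = 12.12 N·m
ω = 2π × 1175/60 = 123 rad/s; P_out = τω = 12.12 × 123 = 1491 W
P_in = √3·V_L·I_L·cosφ = 1.732 × 575 × 2.55 × 0.797 = 2024 W
η = P_out / P_in = 1491 / 2024 = 0.737 = 73.7%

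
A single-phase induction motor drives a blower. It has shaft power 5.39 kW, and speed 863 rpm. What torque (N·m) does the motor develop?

59.6 N·m

ω = 2π × 863/60 = 90.37 rad/s
τ = P/ω = 5390/90.37 = 59.6 N·m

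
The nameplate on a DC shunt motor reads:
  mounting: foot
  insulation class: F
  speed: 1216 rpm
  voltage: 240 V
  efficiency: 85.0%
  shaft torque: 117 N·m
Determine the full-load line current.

ω = 2π×1216/60 = 127.3 rad/s; P_out = τω = 117 × 127.3 = 14894 W
P_in = P_out / η = 14894 / 0.850 = 17522 W
I = P_in / V = 17522 / 240 = 73 A

73 A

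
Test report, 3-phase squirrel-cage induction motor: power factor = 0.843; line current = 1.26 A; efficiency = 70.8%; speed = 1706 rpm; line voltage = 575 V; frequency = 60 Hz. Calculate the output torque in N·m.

P_in = √3·V·I·cosφ = 1.732 × 575 × 1.26 × 0.843 = 1058 W
P_out = η·P_in = 0.708 × 1058 = 749 W
n = 1706 rpm
ω = 2π×1706/60 = 178.7 rad/s
τ = P_out/ω = 749/178.7 = 4.19 N·m

4.19 N·m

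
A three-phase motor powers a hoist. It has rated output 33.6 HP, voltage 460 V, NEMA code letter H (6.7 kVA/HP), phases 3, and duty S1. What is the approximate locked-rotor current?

283 A

S_LR = 6.7 × 33.6 = 225.12 kVA
I_LR = S_LR/(√3·V_L) = 225120/(1.732×460) = 283 A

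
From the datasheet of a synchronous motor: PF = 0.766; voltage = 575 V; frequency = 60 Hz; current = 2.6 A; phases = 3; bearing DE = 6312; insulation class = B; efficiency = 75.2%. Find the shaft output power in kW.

P_in = √3·V·I·cosφ = 1.732 × 575 × 2.6 × 0.766 = 1983 W
P_out = η·P_in = 0.752 × 1983 = 1491 W

1.49 kW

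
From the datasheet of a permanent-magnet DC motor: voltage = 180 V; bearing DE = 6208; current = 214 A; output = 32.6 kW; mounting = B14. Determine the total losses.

P_in = V·I = 180×214 = 38520 W
P_out = 32600 W
Losses = P_in − P_out = 38520 − 32600 = 5920 W

5920 W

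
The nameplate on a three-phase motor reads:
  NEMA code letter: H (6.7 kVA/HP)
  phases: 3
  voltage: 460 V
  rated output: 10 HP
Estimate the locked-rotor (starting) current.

S_LR = 6.7 × 10 = 67 kVA
I_LR = S_LR/(√3·V_L) = 67000/(1.732×460) = 84.1 A

84.1 A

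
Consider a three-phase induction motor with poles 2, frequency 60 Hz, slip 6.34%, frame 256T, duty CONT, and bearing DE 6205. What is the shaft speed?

n_s = 120f/p = 120×60/2 = 3600 rpm
n = n_s(1 − s) = 3600 × (1 − 0.0634) = 3372 rpm

3372 rpm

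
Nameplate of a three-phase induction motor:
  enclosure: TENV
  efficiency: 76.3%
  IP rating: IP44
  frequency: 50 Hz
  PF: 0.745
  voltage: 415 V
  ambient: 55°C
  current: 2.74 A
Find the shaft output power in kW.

1.12 kW

P_in = √3·V·I·cosφ = 1.732 × 415 × 2.74 × 0.745 = 1467 W
P_out = η·P_in = 0.763 × 1467 = 1119 W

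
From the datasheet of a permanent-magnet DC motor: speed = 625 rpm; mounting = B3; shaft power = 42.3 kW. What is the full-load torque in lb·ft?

ω = 2π × 625/60 = 65.45 rad/s
τ = P/ω = 42300/65.45 = 646.3 N·m
In lb·ft: 646.3/1.356 = 477 lb·ft

477 lb·ft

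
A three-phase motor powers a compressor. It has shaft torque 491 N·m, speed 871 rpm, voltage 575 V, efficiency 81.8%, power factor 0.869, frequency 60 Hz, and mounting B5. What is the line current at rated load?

ω = 2π×871/60 = 91.21 rad/s; P_out = τω = 491 × 91.21 = 44784 W
P_in = P_out / η = 44784 / 0.818 = 54748 W
I_L = P_in / (√3·V_L·cosφ) = 54748 / (1.732 × 575 × 0.869) = 63.3 A

63.3 A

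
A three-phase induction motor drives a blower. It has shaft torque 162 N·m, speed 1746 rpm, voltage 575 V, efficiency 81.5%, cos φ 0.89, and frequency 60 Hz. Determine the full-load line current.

ω = 2π×1746/60 = 182.8 rad/s; P_out = τω = 162 × 182.8 = 29614 W
P_in = P_out / η = 29614 / 0.815 = 36336 W
I_L = P_in / (√3·V_L·cosφ) = 36336 / (1.732 × 575 × 0.89) = 41 A

41 A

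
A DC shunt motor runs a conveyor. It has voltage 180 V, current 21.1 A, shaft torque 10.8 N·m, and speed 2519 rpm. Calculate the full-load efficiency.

75.0 %

ω = 2π × 2519/60 = 263.8 rad/s; P_out = τω = 10.8 × 263.8 = 2849 W
P_in = V·I = 180 × 21.1 = 3798 W
η = P_out / P_in = 2849 / 3798 = 0.750 = 75.0%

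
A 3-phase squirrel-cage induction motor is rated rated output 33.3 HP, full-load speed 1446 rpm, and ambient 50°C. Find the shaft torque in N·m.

P_out = 33.3 × 746 = 24842 W
ω = 2π × 1446/60 = 151.4 rad/s
τ = P_out/ω = 24842/151.4 = 164 N·m

164 N·m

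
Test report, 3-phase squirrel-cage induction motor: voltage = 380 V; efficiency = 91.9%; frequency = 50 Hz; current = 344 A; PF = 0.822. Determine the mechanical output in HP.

229 HP

P_in = √3·V·I·cosφ = 1.732 × 380 × 344 × 0.822 = 186107 W
P_out = η·P_in = 0.919 × 186107 = 171032 W
= 171032/746 = 229 HP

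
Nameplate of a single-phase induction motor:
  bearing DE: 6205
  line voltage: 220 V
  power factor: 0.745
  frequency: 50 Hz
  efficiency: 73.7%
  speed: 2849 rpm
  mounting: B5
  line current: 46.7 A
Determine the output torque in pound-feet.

13.9 lb·ft

P_in = V·I·cosφ = 220 × 46.7 × 0.745 = 7654 W
P_out = η·P_in = 0.737 × 7654 = 5641 W
n = 2849 rpm
ω = 2π×2849/60 = 298.3 rad/s
τ = P_out/ω = 5641/298.3 = 18.91 N·m
In lb·ft: 18.91/1.356 = 13.9 lb·ft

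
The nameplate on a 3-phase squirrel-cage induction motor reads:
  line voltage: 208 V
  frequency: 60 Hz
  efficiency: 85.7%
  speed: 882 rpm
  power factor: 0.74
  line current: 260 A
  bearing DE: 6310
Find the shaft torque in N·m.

643 N·m

P_in = √3·V·I·cosφ = 1.732 × 208 × 260 × 0.74 = 69313 W
P_out = η·P_in = 0.857 × 69313 = 59401 W
n = 882 rpm
ω = 2π×882/60 = 92.36 rad/s
τ = P_out/ω = 59401/92.36 = 643 N·m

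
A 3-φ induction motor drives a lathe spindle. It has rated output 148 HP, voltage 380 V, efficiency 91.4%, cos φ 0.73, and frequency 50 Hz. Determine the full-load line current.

P_out = 148 × 746 = 110408 W
P_in = P_out / η = 110408 / 0.914 = 120796 W
I_L = P_in / (√3·V_L·cosφ) = 120796 / (1.732 × 380 × 0.73) = 251 A

251 A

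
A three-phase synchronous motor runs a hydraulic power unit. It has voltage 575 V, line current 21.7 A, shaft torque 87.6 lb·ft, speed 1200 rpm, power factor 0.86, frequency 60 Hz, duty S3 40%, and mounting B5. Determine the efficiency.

τ = 87.6 lb·ft × 1.356 = 118.8 N·m
ω = 2π × 1200/60 = 125.7 rad/s; P_out = τω = 118.8 × 125.7 = 14933 W
P_in = √3·V_L·I_L·cosφ = 1.732 × 575 × 21.7 × 0.86 = 18585 W
η = P_out / P_in = 14933 / 18585 = 0.803 = 80.3%

80.3 %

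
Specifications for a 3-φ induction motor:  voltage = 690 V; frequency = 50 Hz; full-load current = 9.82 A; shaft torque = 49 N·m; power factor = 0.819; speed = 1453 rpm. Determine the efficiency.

ω = 2π × 1453/60 = 152.2 rad/s; P_out = τω = 49 × 152.2 = 7458 W
P_in = √3·V_L·I_L·cosφ = 1.732 × 690 × 9.82 × 0.819 = 9612 W
η = P_out / P_in = 7458 / 9612 = 0.776 = 77.6%

77.6 %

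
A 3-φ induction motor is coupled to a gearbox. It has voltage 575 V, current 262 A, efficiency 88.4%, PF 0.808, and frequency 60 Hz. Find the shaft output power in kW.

P_in = √3·V·I·cosφ = 1.732 × 575 × 262 × 0.808 = 210828 W
P_out = η·P_in = 0.884 × 210828 = 186372 W

186 kW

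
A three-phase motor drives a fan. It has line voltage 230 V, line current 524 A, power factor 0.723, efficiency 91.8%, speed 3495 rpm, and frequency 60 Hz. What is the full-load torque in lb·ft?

P_in = √3·V·I·cosφ = 1.732 × 230 × 524 × 0.723 = 150919 W
P_out = η·P_in = 0.918 × 150919 = 138544 W
n = 3495 rpm
ω = 2π×3495/60 = 366 rad/s
τ = P_out/ω = 138544/366 = 378.5 N·m
In lb·ft: 378.5/1.356 = 279 lb·ft

279 lb·ft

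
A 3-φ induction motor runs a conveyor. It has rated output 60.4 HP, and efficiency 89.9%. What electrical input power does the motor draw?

50.1 kW

P_out = 60.4 × 746 = 45058 W
P_in = P_out/η = 45058/0.899 = 50120 W = 50.1 kW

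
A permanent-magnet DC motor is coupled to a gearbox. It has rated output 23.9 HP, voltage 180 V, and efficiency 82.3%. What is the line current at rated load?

120 A

P_out = 23.9 × 746 = 17829 W
P_in = P_out / η = 17829 / 0.823 = 21663 W
I = P_in / V = 21663 / 180 = 120 A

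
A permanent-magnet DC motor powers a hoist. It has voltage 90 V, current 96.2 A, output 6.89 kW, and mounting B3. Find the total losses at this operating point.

1.77 kW

P_in = V·I = 90×96.2 = 8658 W
P_out = 6890 W
Losses = P_in − P_out = 8658 − 6890 = 1768 W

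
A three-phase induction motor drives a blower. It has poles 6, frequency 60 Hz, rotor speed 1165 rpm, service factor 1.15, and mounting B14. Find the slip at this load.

n_s = 120f/p = 120×60/6 = 1200 rpm
s = (n_s − n)/n_s = (1200 − 1165)/1200 = 0.0292

2.92 %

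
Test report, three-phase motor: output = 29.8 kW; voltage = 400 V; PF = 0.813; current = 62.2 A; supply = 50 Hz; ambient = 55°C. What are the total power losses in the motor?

P_in = √3·V·I·cosφ = 1.732×400×62.2×0.813 = 35034 W
P_out = 29800 W
Losses = P_in − P_out = 35034 − 29800 = 5234 W

5.23 kW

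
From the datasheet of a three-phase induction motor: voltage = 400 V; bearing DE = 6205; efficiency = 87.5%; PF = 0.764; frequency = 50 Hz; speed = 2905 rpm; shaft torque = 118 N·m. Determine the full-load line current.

77.5 A

ω = 2π×2905/60 = 304.2 rad/s; P_out = τω = 118 × 304.2 = 35896 W
P_in = P_out / η = 35896 / 0.875 = 41024 W
I_L = P_in / (√3·V_L·cosφ) = 41024 / (1.732 × 400 × 0.764) = 77.5 A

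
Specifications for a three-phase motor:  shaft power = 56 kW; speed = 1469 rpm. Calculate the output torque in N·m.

364 N·m

ω = 2π × 1469/60 = 153.8 rad/s
τ = P/ω = 56000/153.8 = 364 N·m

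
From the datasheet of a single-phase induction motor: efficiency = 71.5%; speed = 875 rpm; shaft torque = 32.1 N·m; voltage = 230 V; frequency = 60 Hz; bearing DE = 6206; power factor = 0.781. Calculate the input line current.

22.9 A

ω = 2π×875/60 = 91.63 rad/s; P_out = τω = 32.1 × 91.63 = 2941 W
P_in = P_out / η = 2941 / 0.715 = 4113 W
I = P_in / (V·cosφ) = 4113 / (230 × 0.781) = 22.9 A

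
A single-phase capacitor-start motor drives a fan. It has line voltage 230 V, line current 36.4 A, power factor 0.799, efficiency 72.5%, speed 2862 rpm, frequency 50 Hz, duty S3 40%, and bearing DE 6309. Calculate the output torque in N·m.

P_in = V·I·cosφ = 230 × 36.4 × 0.799 = 6689 W
P_out = η·P_in = 0.725 × 6689 = 4850 W
n = 2862 rpm
ω = 2π×2862/60 = 299.7 rad/s
τ = P_out/ω = 4850/299.7 = 16.2 N·m

16.2 N·m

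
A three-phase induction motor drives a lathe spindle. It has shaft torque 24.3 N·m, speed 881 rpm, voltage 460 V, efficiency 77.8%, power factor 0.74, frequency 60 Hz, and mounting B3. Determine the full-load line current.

ω = 2π×881/60 = 92.26 rad/s; P_out = τω = 24.3 × 92.26 = 2242 W
P_in = P_out / η = 2242 / 0.778 = 2882 W
I_L = P_in / (√3·V_L·cosφ) = 2882 / (1.732 × 460 × 0.74) = 4.89 A

4.89 A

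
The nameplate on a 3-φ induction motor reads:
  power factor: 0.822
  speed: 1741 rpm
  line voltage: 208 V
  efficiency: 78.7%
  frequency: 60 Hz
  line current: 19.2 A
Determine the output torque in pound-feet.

P_in = √3·V·I·cosφ = 1.732 × 208 × 19.2 × 0.822 = 5686 W
P_out = η·P_in = 0.787 × 5686 = 4475 W
n = 1741 rpm
ω = 2π×1741/60 = 182.3 rad/s
τ = P_out/ω = 4475/182.3 = 24.55 N·m
In lb·ft: 24.55/1.356 = 18.1 lb·ft

18.1 lb·ft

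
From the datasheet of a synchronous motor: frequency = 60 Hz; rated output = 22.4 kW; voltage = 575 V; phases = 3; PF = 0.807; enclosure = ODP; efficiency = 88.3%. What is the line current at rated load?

31.6 A

P_out = 22.4 kW = 22400 W
P_in = P_out / η = 22400 / 0.883 = 25368 W
I_L = P_in / (√3·V_L·cosφ) = 25368 / (1.732 × 575 × 0.807) = 31.6 A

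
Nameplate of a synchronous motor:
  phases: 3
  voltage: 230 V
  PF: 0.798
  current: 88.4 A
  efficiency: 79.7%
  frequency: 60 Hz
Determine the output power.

P_in = √3·V·I·cosφ = 1.732 × 230 × 88.4 × 0.798 = 28102 W
P_out = η·P_in = 0.797 × 28102 = 22397 W

22.4 kW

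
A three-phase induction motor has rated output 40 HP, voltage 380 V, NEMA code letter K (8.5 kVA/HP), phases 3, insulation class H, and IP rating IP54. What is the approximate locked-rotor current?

517 A

S_LR = 8.5 × 40 = 340 kVA
I_LR = S_LR/(√3·V_L) = 340000/(1.732×380) = 517 A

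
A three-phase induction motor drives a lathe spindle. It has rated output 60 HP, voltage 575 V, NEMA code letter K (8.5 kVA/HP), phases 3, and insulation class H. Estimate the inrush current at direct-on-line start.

S_LR = 8.5 × 60 = 510 kVA
I_LR = S_LR/(√3·V_L) = 510000/(1.732×575) = 512 A

512 A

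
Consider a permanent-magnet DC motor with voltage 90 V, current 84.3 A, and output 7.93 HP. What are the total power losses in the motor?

1670 W

P_in = V·I = 90×84.3 = 7587 W
P_out = 7.93×746 = 5916 W
Losses = P_in − P_out = 7587 − 5916 = 1671 W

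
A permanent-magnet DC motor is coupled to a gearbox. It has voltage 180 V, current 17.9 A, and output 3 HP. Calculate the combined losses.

P_in = V·I = 180×17.9 = 3222 W
P_out = 3×746 = 2238 W
Losses = P_in − P_out = 3222 − 2238 = 984 W

984 W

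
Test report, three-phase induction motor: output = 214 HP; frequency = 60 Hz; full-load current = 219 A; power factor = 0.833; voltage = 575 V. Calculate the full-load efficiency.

P_out = 214 × 746 = 159644 W
P_in = √3·V_L·I_L·cosφ = 1.732 × 575 × 219 × 0.833 = 181679 W
η = P_out / P_in = 159644 / 181679 = 0.879 = 87.9%

87.9 %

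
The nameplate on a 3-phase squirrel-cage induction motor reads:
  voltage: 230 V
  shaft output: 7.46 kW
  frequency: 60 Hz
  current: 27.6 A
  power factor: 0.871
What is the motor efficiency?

P_out = 7.46 kW = 7460 W
P_in = √3·V_L·I_L·cosφ = 1.732 × 230 × 27.6 × 0.871 = 9576 W
η = P_out / P_in = 7460 / 9576 = 0.779 = 77.9%

77.9 %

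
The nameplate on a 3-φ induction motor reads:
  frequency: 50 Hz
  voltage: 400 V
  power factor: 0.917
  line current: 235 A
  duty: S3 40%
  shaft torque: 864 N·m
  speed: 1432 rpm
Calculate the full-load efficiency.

86.8 %

ω = 2π × 1432/60 = 150 rad/s; P_out = τω = 864 × 150 = 129600 W
P_in = √3·V_L·I_L·cosφ = 1.732 × 400 × 235 × 0.917 = 149295 W
η = P_out / P_in = 129600 / 149295 = 0.868 = 86.8%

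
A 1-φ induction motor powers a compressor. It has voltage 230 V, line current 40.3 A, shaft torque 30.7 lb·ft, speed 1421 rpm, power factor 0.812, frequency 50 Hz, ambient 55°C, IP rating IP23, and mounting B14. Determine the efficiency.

82.3 %

τ = 30.7 lb·ft × 1.356 = 41.63 N·m
ω = 2π × 1421/60 = 148.8 rad/s; P_out = τω = 41.63 × 148.8 = 6195 W
P_in = V·I·cosφ = 230 × 40.3 × 0.812 = 7526 W
η = P_out / P_in = 6195 / 7526 = 0.823 = 82.3%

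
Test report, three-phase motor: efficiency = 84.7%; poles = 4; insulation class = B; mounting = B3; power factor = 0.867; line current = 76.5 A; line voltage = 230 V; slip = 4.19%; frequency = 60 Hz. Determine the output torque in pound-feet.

P_in = √3·V·I·cosφ = 1.732 × 230 × 76.5 × 0.867 = 26421 W
P_out = η·P_in = 0.847 × 26421 = 22379 W
n_s = 120×60/4 = 1800 rpm; n = 1800×(1−0.0419) = 1725 rpm
ω = 2π×1725/60 = 180.6 rad/s
τ = P_out/ω = 22379/180.6 = 123.9 N·m
In lb·ft: 123.9/1.356 = 91.4 lb·ft

91.4 lb·ft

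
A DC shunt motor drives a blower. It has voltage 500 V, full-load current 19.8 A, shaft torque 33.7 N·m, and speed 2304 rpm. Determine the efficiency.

ω = 2π × 2304/60 = 241.3 rad/s; P_out = τω = 33.7 × 241.3 = 8132 W
P_in = V·I = 500 × 19.8 = 9900 W
η = P_out / P_in = 8132 / 9900 = 0.821 = 82.1%

82.1 %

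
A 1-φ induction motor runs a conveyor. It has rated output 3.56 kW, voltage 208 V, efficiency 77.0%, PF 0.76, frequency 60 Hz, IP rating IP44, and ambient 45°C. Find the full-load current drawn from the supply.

P_out = 3.56 kW = 3560 W
P_in = P_out / η = 3560 / 0.770 = 4623 W
I = P_in / (V·cosφ) = 4623 / (208 × 0.76) = 29.2 A

29.2 A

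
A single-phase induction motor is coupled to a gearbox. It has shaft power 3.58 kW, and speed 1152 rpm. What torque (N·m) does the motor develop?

ω = 2π × 1152/60 = 120.6 rad/s
τ = P/ω = 3580/120.6 = 29.7 N·m

29.7 N·m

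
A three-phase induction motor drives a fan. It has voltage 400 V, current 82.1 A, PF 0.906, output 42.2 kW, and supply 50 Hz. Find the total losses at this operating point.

9.33 kW

P_in = √3·V·I·cosφ = 1.732×400×82.1×0.906 = 51532 W
P_out = 42200 W
Losses = P_in − P_out = 51532 − 42200 = 9332 W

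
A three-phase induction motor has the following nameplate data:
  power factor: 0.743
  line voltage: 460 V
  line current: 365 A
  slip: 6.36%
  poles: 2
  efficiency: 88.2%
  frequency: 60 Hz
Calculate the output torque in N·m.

P_in = √3·V·I·cosφ = 1.732 × 460 × 365 × 0.743 = 216066 W
P_out = η·P_in = 0.882 × 216066 = 190570 W
n_s = 120×60/2 = 3600 rpm; n = 3600×(1−0.0636) = 3371 rpm
ω = 2π×3371/60 = 353 rad/s
τ = P_out/ω = 190570/353 = 540 N·m

540 N·m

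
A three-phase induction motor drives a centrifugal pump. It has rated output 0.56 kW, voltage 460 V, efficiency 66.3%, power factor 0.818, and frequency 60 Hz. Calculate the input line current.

1.3 A

P_out = 0.56 kW = 560 W
P_in = P_out / η = 560 / 0.663 = 845 W
I_L = P_in / (√3·V_L·cosφ) = 845 / (1.732 × 460 × 0.818) = 1.3 A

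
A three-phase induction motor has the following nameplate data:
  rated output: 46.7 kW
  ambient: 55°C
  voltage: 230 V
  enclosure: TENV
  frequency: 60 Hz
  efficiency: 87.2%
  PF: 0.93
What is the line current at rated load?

145 A

P_out = 46.7 kW = 46700 W
P_in = P_out / η = 46700 / 0.872 = 53555 W
I_L = P_in / (√3·V_L·cosφ) = 53555 / (1.732 × 230 × 0.93) = 145 A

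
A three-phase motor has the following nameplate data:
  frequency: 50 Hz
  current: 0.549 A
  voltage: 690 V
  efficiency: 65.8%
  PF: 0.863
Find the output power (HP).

0.499 HP

P_in = √3·V·I·cosφ = 1.732 × 690 × 0.549 × 0.863 = 566 W
P_out = η·P_in = 0.658 × 566 = 372 W
= 372/746 = 0.499 HP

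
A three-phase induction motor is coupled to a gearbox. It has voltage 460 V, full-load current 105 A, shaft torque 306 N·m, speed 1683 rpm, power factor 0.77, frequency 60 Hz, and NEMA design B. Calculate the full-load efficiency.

83.7 %

ω = 2π × 1683/60 = 176.2 rad/s; P_out = τω = 306 × 176.2 = 53917 W
P_in = √3·V_L·I_L·cosφ = 1.732 × 460 × 105 × 0.77 = 64415 W
η = P_out / P_in = 53917 / 64415 = 0.837 = 83.7%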